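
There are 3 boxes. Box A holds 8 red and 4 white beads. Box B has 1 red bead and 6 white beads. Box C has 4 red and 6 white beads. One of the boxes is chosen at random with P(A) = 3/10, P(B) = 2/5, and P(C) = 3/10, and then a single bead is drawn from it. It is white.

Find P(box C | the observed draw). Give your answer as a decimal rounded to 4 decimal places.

0.2890

Under each hypothesis, the probability of this draw is: P(data | box A) = (4/12) = 1/3; P(data | box B) = (6/7) = 6/7; P(data | box C) = (6/10) = 3/5.
Multiplying each by its prior: 3/10 · 1/3 = 1/10, 2/5 · 6/7 = 12/35, 3/10 · 3/5 = 9/50; with total 109/175.
Therefore the posterior P(box C | data) = (9/50) / (109/175) = 63/218.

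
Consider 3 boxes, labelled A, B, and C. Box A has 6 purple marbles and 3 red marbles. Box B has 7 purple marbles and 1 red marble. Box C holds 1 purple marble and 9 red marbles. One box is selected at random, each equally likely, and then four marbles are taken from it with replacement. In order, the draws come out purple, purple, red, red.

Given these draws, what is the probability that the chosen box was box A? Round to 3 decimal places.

Compute the likelihood of the observed sequence for each case: P(data | box A) = (6/9)(6/9)(3/9)(3/9) = 0.049383; P(data | box B) = (7/8)(7/8)(1/8)(1/8) = 0.011963; P(data | box C) = (1/10)(1/10)(9/10)(9/10) = 0.0081.
Weighting by the prior gives 1/3 · 0.049383 = 0.016461, 1/3 · 0.011963 = 0.0039876, 1/3 · 0.0081 = 0.0027; these sum to 0.023149.
Hence P(box A | data) = (0.016461) / (0.023149) = 0.7111.

0.711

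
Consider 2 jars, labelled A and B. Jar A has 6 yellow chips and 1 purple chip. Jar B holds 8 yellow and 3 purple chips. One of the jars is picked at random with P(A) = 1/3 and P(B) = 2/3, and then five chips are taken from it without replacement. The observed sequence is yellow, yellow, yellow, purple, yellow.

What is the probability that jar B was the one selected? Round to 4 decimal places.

The likelihood of the observed sequence under each hypothesis: P(data | jar A) = (6/7)(5/6)(4/5)(1/4)(3/3) = 1/7; P(data | jar B) = (8/11)(7/10)(6/9)(3/8)(5/7) = 1/11.
Multiplying each by its prior: 1/3 · 1/7 = 1/21, 2/3 · 1/11 = 2/33; these sum to 25/231.
Therefore the posterior P(jar B | data) = (2/33) / (25/231) = 14/25.

0.5600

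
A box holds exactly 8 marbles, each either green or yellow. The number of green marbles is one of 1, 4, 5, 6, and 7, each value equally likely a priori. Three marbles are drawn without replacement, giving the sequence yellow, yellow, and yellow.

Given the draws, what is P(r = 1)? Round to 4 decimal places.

0.8750

Under each hypothesis, the probability of the observed sequence is: P(data | r = 1) = (7/8)(6/7)(5/6) = 5/8; P(data | r = 4) = (4/8)(3/7)(2/6) = 1/14; P(data | r = 5) = (3/8)(2/7)(1/6) = 1/56; P(data | r = 6) = (2/8)(1/7)(0/6) = 0; P(data | r = 7) = (1/8)(0/7) = 0.
The prior-weighted likelihoods are 1/5 · 5/8 = 1/8, 1/5 · 1/14 = 1/70, 1/5 · 1/56 = 1/280, 1/5 · 0 = 0, 1/5 · 0 = 0; summing to 1/7.
Therefore the posterior P(r = 1 | data) = (1/8) / (1/7) = 7/8.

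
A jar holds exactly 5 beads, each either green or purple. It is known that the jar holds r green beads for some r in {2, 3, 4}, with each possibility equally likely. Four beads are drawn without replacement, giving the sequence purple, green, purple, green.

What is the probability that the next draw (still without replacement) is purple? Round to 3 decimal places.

Compute the likelihood of the observed sequence for each case: P(data | r = 2) = (3/5)(2/4)(2/3)(1/2) = 1/10; P(data | r = 3) = (2/5)(3/4)(1/3)(2/2) = 1/10; P(data | r = 4) = (1/5)(4/4)(0/3) = 0.
Multiplying each by its prior: 1/3 · 1/10 = 1/30, 1/3 · 1/10 = 1/30, 1/3 · 0 = 0; with total 1/15.
The posterior is then P(r = 2 | data) = 1/2, P(r = 3 | data) = 1/2, P(r = 4 | data) = 0.
So P(purple next | data) = Σ P(purple next | H) P(H | data) = (1)(1/2) + (0)(1/2) = 1/2.

0.500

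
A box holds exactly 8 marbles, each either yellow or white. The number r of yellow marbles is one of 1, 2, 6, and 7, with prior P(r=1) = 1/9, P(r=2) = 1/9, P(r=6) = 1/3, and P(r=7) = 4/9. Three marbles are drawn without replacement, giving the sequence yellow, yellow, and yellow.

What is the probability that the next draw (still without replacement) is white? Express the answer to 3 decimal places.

Compute the likelihood of the observed sequence for each case: P(data | r = 1) = (1/8)(0/7) = 0; P(data | r = 2) = (2/8)(1/7)(0/6) = 0; P(data | r = 6) = (6/8)(5/7)(4/6) = 5/14; P(data | r = 7) = (7/8)(6/7)(5/6) = 5/8.
The prior-weighted likelihoods are 1/9 · 0 = 0, 1/9 · 0 = 0, 1/3 · 5/14 = 5/42, 4/9 · 5/8 = 5/18; with total 25/63.
Normalising, the posterior is P(r = 1 | data) = 0, P(r = 2 | data) = 0, P(r = 6 | data) = 3/10, P(r = 7 | data) = 7/10.
Averaging over the posterior, P(white next | data) = (2/5)(3/10) + (1/5)(7/10) = 13/50.

0.260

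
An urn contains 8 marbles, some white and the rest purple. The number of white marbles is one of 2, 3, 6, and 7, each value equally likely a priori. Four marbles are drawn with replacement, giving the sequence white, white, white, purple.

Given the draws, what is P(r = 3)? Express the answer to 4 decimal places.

The likelihood of the observed sequence under each hypothesis: P(data | r = 2) = (2/8)(2/8)(2/8)(6/8) = 0.011719; P(data | r = 3) = (3/8)(3/8)(3/8)(5/8) = 0.032959; P(data | r = 6) = (6/8)(6/8)(6/8)(2/8) = 0.10547; P(data | r = 7) = (7/8)(7/8)(7/8)(1/8) = 0.08374.
Multiplying each by its prior: 1/4 · 0.011719 = 0.0029297, 1/4 · 0.032959 = 0.0082397, 1/4 · 0.10547 = 0.026367, 1/4 · 0.08374 = 0.020935; these sum to 0.058472.
Therefore the posterior P(r = 3 | data) = (0.0082397) / (0.058472) = 0.14092.

0.1409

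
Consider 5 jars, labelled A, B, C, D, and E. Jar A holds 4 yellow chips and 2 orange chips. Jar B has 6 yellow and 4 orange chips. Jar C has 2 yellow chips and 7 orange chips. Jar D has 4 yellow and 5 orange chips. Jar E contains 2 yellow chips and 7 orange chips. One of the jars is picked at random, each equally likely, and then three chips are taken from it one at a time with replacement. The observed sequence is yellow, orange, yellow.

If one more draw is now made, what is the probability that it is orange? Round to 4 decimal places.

The likelihood of the observed sequence under each hypothesis: P(data | jar A) = (4/6)(2/6)(4/6) = 0.14815; P(data | jar B) = (6/10)(4/10)(6/10) = 0.144; P(data | jar C) = (2/9)(7/9)(2/9) = 0.038409; P(data | jar D) = (4/9)(5/9)(4/9) = 0.10974; P(data | jar E) = (2/9)(7/9)(2/9) = 0.038409.
Multiplying each by its prior: 1/5 · 0.14815 = 0.02963, 1/5 · 0.144 = 0.0288, 1/5 · 0.038409 = 0.0076818, 1/5 · 0.10974 = 0.021948, 1/5 · 0.038409 = 0.0076818; these sum to 0.095741.
The posterior is then P(jar A | data) = 0.30948, P(jar B | data) = 0.30081, P(jar C | data) = 0.080235, P(jar D | data) = 0.22924, P(jar E | data) = 0.080235.
So P(orange next | data) = Σ P(orange next | H) P(H | data) = (1/3)(0.30948) + (2/5)(0.30081) + (7/9)(0.080235) + (5/9)(0.22924) + (7/9)(0.080235) = 0.47565.

0.4756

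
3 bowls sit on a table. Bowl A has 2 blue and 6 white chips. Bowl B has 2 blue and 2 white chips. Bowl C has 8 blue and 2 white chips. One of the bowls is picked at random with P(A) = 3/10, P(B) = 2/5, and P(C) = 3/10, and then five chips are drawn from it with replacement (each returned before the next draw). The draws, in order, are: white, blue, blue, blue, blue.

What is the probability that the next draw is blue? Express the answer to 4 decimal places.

For each hypothesis, P(data | H) works out to: P(data | bowl A) = (6/8)(2/8)(2/8)(2/8)(2/8) = 0.0029297; P(data | bowl B) = (2/4)(2/4)(2/4)(2/4)(2/4) = 0.03125; P(data | bowl C) = (2/10)(8/10)(8/10)(8/10)(8/10) = 0.08192.
Weighting by the prior gives 3/10 · 0.0029297 = 0.00087891, 2/5 · 0.03125 = 0.0125, 3/10 · 0.08192 = 0.024576; with total 0.037955.
Dividing through by the total gives posterior P(bowl A | data) = 0.023157, P(bowl B | data) = 0.32934, P(bowl C | data) = 0.64751.
The predictive probability is P(blue next | data) = (1/4)(0.023157) + (1/2)(0.32934) + (4/5)(0.64751) = 0.68846.

0.6885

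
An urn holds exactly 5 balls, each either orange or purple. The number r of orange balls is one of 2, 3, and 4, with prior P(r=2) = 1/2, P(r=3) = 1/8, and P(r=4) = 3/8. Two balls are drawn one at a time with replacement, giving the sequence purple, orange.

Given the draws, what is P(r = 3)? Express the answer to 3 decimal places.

0.143

The likelihood of the observed sequence under each hypothesis: P(data | r = 2) = (3/5)(2/5) = 6/25; P(data | r = 3) = (2/5)(3/5) = 6/25; P(data | r = 4) = (1/5)(4/5) = 4/25.
The prior-weighted likelihoods are 1/2 · 6/25 = 3/25, 1/8 · 6/25 = 3/100, 3/8 · 4/25 = 3/50; with total 21/100.
Hence P(r = 3 | data) = (3/100) / (21/100) = 1/7.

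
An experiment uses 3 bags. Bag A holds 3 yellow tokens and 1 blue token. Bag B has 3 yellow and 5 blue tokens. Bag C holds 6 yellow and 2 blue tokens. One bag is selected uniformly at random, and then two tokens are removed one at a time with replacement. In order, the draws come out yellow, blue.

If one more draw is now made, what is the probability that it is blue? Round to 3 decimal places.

0.394

Under each hypothesis, the probability of the observed sequence is: P(data | bag A) = (3/4)(1/4) = 3/16; P(data | bag B) = (3/8)(5/8) = 15/64; P(data | bag C) = (6/8)(2/8) = 3/16.
The prior-weighted likelihoods are 1/3 · 3/16 = 1/16, 1/3 · 15/64 = 5/64, 1/3 · 3/16 = 1/16; with total 13/64.
The posterior is then P(bag A | data) = 4/13, P(bag B | data) = 5/13, P(bag C | data) = 4/13.
The predictive probability is P(blue next | data) = (1/4)(4/13) + (5/8)(5/13) + (1/4)(4/13) = 41/104.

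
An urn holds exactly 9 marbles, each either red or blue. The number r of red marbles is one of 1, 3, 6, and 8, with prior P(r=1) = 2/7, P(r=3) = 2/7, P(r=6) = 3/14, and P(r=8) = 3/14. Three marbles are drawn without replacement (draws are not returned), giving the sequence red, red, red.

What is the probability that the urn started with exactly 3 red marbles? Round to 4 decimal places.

0.0172

Compute the likelihood of the observed sequence for each case: P(data | r = 1) = (1/9)(0/8) = 0; P(data | r = 3) = (3/9)(2/8)(1/7) = 1/84; P(data | r = 6) = (6/9)(5/8)(4/7) = 5/21; P(data | r = 8) = (8/9)(7/8)(6/7) = 2/3.
The prior-weighted likelihoods are 2/7 · 0 = 0, 2/7 · 1/84 = 1/294, 3/14 · 5/21 = 5/98, 3/14 · 2/3 = 1/7; these sum to 29/147.
Hence P(r = 3 | data) = (1/294) / (29/147) = 1/58.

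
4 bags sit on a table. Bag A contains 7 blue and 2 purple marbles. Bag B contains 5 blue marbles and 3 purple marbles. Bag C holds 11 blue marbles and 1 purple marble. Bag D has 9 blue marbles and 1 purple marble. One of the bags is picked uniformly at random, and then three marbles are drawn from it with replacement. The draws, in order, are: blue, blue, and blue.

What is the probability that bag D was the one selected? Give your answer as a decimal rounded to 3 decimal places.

0.329

For each hypothesis, P(data | H) works out to: P(data | bag A) = (7/9)(7/9)(7/9) = 0.47051; P(data | bag B) = (5/8)(5/8)(5/8) = 0.24414; P(data | bag C) = (11/12)(11/12)(11/12) = 0.77025; P(data | bag D) = (9/10)(9/10)(9/10) = 0.729.
The prior-weighted likelihoods are 1/4 · 0.47051 = 0.11763, 1/4 · 0.24414 = 0.061035, 1/4 · 0.77025 = 0.19256, 1/4 · 0.729 = 0.18225; with total 0.55348.
By Bayes' rule, P(bag D | data) = (0.18225) / (0.55348) = 0.32928.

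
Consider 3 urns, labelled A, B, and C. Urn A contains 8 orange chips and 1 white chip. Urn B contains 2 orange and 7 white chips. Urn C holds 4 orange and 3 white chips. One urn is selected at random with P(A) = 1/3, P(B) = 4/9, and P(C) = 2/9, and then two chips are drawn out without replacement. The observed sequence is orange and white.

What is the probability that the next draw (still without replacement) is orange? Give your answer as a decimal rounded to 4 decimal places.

For each hypothesis, P(data | H) works out to: P(data | urn A) = (8/9)(1/8) = 1/9; P(data | urn B) = (2/9)(7/8) = 7/36; P(data | urn C) = (4/7)(3/6) = 2/7.
The prior-weighted likelihoods are 1/3 · 1/9 = 1/27, 4/9 · 7/36 = 7/81, 2/9 · 2/7 = 4/63; these sum to 106/567.
The posterior is then P(urn A | data) = 21/106, P(urn B | data) = 49/106, P(urn C | data) = 18/53.
The predictive probability is P(orange next | data) = (1)(21/106) + (1/7)(49/106) + (3/5)(18/53) = 124/265.

0.4679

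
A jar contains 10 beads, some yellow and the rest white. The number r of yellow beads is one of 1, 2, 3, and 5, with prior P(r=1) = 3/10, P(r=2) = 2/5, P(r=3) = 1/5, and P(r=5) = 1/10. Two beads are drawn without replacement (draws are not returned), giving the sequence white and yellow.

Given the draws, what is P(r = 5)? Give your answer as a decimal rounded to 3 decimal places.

Compute the likelihood of the observed sequence for each case: P(data | r = 1) = (9/10)(1/9) = 1/10; P(data | r = 2) = (8/10)(2/9) = 8/45; P(data | r = 3) = (7/10)(3/9) = 7/30; P(data | r = 5) = (5/10)(5/9) = 5/18.
The prior-weighted likelihoods are 3/10 · 1/10 = 3/100, 2/5 · 8/45 = 16/225, 1/5 · 7/30 = 7/150, 1/10 · 5/18 = 1/36; these sum to 79/450.
So P(r = 5 | data) = (1/36) / (79/450) = 25/158.

0.158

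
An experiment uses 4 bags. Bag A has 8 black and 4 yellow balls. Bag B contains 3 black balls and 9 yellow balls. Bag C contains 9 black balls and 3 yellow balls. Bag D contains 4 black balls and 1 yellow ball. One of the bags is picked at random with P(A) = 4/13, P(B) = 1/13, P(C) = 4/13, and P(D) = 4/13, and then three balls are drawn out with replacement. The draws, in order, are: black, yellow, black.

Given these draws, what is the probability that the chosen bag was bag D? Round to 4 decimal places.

Compute the likelihood of the observed sequence for each case: P(data | bag A) = (8/12)(4/12)(8/12) = 0.14815; P(data | bag B) = (3/12)(9/12)(3/12) = 0.046875; P(data | bag C) = (9/12)(3/12)(9/12) = 0.14062; P(data | bag D) = (4/5)(1/5)(4/5) = 0.128.
Multiplying each by its prior: 4/13 · 0.14815 = 0.045584, 1/13 · 0.046875 = 0.0036058, 4/13 · 0.14062 = 0.043269, 4/13 · 0.128 = 0.039385; summing to 0.13184.
By Bayes' rule, P(bag D | data) = (0.039385) / (0.13184) = 0.29872.

0.2987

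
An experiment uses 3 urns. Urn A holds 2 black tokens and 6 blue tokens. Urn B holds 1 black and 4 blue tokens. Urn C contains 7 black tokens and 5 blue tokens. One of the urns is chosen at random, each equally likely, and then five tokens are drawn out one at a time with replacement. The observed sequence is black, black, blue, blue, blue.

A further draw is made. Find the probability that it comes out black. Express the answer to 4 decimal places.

Under each hypothesis, the probability of the observed sequence is: P(data | urn A) = (2/8)(2/8)(6/8)(6/8)(6/8) = 0.026367; P(data | urn B) = (1/5)(1/5)(4/5)(4/5)(4/5) = 0.02048; P(data | urn C) = (7/12)(7/12)(5/12)(5/12)(5/12) = 0.024615.
Weighting by the prior gives 1/3 · 0.026367 = 0.0087891, 1/3 · 0.02048 = 0.0068267, 1/3 · 0.024615 = 0.008205; with total 0.023821.
Normalising, the posterior is P(urn A | data) = 0.36897, P(urn B | data) = 0.28659, P(urn C | data) = 0.34445.
Averaging over the posterior, P(black next | data) = (1/4)(0.36897) + (1/5)(0.28659) + (7/12)(0.34445) = 0.35049.

0.3505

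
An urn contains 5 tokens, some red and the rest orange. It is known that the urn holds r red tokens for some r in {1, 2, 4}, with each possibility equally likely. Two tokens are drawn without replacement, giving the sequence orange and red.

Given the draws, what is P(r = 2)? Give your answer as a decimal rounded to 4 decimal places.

0.4286

The likelihood of the observed sequence under each hypothesis: P(data | r = 1) = (4/5)(1/4) = 1/5; P(data | r = 2) = (3/5)(2/4) = 3/10; P(data | r = 4) = (1/5)(4/4) = 1/5.
Multiplying each by its prior: 1/3 · 1/5 = 1/15, 1/3 · 3/10 = 1/10, 1/3 · 1/5 = 1/15; these sum to 7/30.
So P(r = 2 | data) = (1/10) / (7/30) = 3/7.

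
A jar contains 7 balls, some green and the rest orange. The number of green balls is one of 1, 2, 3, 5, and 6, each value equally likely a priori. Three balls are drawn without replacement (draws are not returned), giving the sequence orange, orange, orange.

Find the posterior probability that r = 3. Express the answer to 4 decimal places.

For each hypothesis, P(data | H) works out to: P(data | r = 1) = (6/7)(5/6)(4/5) = 4/7; P(data | r = 2) = (5/7)(4/6)(3/5) = 2/7; P(data | r = 3) = (4/7)(3/6)(2/5) = 4/35; P(data | r = 5) = (2/7)(1/6)(0/5) = 0; P(data | r = 6) = (1/7)(0/6) = 0.
The prior-weighted likelihoods are 1/5 · 4/7 = 4/35, 1/5 · 2/7 = 2/35, 1/5 · 4/35 = 4/175, 1/5 · 0 = 0, 1/5 · 0 = 0; with total 34/175.
Hence P(r = 3 | data) = (4/175) / (34/175) = 2/17.

0.1176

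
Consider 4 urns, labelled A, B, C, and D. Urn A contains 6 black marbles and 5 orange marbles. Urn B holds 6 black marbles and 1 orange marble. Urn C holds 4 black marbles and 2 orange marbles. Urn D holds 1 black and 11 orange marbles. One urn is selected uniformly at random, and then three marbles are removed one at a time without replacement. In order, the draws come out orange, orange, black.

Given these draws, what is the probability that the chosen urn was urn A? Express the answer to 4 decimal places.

0.4469

The likelihood of the observed sequence under each hypothesis: P(data | urn A) = (5/11)(4/10)(6/9) = 0.12121; P(data | urn B) = (1/7)(0/6) = 0; P(data | urn C) = (2/6)(1/5)(4/4) = 0.066667; P(data | urn D) = (11/12)(10/11)(1/10) = 0.083333.
The prior-weighted likelihoods are 1/4 · 0.12121 = 0.030303, 1/4 · 0 = 0, 1/4 · 0.066667 = 0.016667, 1/4 · 0.083333 = 0.020833; these sum to 0.067803.
Therefore the posterior P(urn A | data) = (0.030303) / (0.067803) = 0.44693.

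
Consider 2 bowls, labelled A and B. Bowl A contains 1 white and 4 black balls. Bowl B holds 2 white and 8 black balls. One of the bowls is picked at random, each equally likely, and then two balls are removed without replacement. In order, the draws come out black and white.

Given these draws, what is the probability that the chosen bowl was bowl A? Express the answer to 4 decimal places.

0.5294

Compute the likelihood of the observed sequence for each case: P(data | bowl A) = (4/5)(1/4) = 1/5; P(data | bowl B) = (8/10)(2/9) = 8/45.
Multiplying each by its prior: 1/2 · 1/5 = 1/10, 1/2 · 8/45 = 4/45; with total 17/90.
Hence P(bowl A | data) = (1/10) / (17/90) = 9/17.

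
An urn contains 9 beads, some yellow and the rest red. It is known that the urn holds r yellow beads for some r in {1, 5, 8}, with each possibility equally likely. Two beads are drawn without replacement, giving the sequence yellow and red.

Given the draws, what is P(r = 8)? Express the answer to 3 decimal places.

0.222

Compute the likelihood of the observed sequence for each case: P(data | r = 1) = (1/9)(8/8) = 1/9; P(data | r = 5) = (5/9)(4/8) = 5/18; P(data | r = 8) = (8/9)(1/8) = 1/9.
The prior-weighted likelihoods are 1/3 · 1/9 = 1/27, 1/3 · 5/18 = 5/54, 1/3 · 1/9 = 1/27; with total 1/6.
By Bayes' rule, P(r = 8 | data) = (1/27) / (1/6) = 2/9.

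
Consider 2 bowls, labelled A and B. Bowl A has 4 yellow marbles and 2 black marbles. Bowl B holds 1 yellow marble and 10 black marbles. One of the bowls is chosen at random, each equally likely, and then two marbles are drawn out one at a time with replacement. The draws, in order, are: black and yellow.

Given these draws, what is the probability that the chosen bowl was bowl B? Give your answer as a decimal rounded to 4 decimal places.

The likelihood of the observed sequence under each hypothesis: P(data | bowl A) = (2/6)(4/6) = 0.22222; P(data | bowl B) = (10/11)(1/11) = 0.082645.
Multiplying each by its prior: 1/2 · 0.22222 = 0.11111, 1/2 · 0.082645 = 0.041322; summing to 0.15243.
So P(bowl B | data) = (0.041322) / (0.15243) = 0.27108.

0.2711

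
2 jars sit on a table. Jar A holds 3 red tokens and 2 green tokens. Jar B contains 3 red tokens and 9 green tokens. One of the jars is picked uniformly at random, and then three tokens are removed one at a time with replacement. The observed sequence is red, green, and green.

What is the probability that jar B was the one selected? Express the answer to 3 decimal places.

For each hypothesis, P(data | H) works out to: P(data | jar A) = (3/5)(2/5)(2/5) = 0.096; P(data | jar B) = (3/12)(9/12)(9/12) = 0.14062.
Multiplying each by its prior: 1/2 · 0.096 = 0.048, 1/2 · 0.14062 = 0.070312; summing to 0.11831.
Hence P(jar B | data) = (0.070312) / (0.11831) = 0.59429.

0.594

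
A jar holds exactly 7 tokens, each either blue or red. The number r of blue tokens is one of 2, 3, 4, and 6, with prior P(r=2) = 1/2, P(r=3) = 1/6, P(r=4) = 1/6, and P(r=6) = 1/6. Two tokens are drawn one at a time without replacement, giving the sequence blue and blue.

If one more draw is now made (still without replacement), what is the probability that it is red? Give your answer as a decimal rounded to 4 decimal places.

Compute the likelihood of the observed sequence for each case: P(data | r = 2) = (2/7)(1/6) = 1/21; P(data | r = 3) = (3/7)(2/6) = 1/7; P(data | r = 4) = (4/7)(3/6) = 2/7; P(data | r = 6) = (6/7)(5/6) = 5/7.
Weighting by the prior gives 1/2 · 1/21 = 1/42, 1/6 · 1/7 = 1/42, 1/6 · 2/7 = 1/21, 1/6 · 5/7 = 5/42; with total 3/14.
Dividing through by the total gives posterior P(r = 2 | data) = 1/9, P(r = 3 | data) = 1/9, P(r = 4 | data) = 2/9, P(r = 6 | data) = 5/9.
Averaging over the posterior, P(red next | data) = (1)(1/9) + (4/5)(1/9) + (3/5)(2/9) + (1/5)(5/9) = 4/9.

0.4444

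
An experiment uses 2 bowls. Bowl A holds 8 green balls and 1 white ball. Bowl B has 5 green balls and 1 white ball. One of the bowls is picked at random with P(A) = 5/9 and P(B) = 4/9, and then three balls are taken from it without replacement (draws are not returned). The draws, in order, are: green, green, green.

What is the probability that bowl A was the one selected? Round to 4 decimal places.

0.6250

The likelihood of the observed sequence under each hypothesis: P(data | bowl A) = (8/9)(7/8)(6/7) = 2/3; P(data | bowl B) = (5/6)(4/5)(3/4) = 1/2.
Multiplying each by its prior: 5/9 · 2/3 = 10/27, 4/9 · 1/2 = 2/9; summing to 16/27.
Therefore the posterior P(bowl A | data) = (10/27) / (16/27) = 5/8.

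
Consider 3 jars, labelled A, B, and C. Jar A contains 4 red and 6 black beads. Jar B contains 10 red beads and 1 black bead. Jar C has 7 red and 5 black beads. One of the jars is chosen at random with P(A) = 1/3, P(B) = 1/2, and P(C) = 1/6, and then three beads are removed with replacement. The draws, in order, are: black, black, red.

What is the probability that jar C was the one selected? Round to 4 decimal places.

0.2459

Compute the likelihood of the observed sequence for each case: P(data | jar A) = (6/10)(6/10)(4/10) = 0.144; P(data | jar B) = (1/11)(1/11)(10/11) = 0.0075131; P(data | jar C) = (5/12)(5/12)(7/12) = 0.10127.
The prior-weighted likelihoods are 1/3 · 0.144 = 0.048, 1/2 · 0.0075131 = 0.0037566, 1/6 · 0.10127 = 0.016879; with total 0.068635.
Hence P(jar C | data) = (0.016879) / (0.068635) = 0.24592.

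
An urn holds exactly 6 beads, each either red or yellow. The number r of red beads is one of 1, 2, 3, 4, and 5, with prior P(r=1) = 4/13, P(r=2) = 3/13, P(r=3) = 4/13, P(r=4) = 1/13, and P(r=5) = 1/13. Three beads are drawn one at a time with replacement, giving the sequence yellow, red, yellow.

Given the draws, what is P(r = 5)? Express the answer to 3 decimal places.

0.015

Under each hypothesis, the probability of the observed sequence is: P(data | r = 1) = (5/6)(1/6)(5/6) = 0.11574; P(data | r = 2) = (4/6)(2/6)(4/6) = 0.14815; P(data | r = 3) = (3/6)(3/6)(3/6) = 0.125; P(data | r = 4) = (2/6)(4/6)(2/6) = 0.074074; P(data | r = 5) = (1/6)(5/6)(1/6) = 0.023148.
Multiplying each by its prior: 4/13 · 0.11574 = 0.035613, 3/13 · 0.14815 = 0.034188, 4/13 · 0.125 = 0.038462, 1/13 · 0.074074 = 0.005698, 1/13 · 0.023148 = 0.0017806; summing to 0.11574.
Therefore the posterior P(r = 5 | data) = (0.0017806) / (0.11574) = 0.015385.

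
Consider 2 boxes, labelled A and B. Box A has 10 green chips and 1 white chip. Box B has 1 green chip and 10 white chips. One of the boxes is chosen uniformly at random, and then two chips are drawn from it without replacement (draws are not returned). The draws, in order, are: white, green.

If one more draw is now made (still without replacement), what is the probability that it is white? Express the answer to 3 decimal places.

0.500

Compute the likelihood of the observed sequence for each case: P(data | box A) = (1/11)(10/10) = 1/11; P(data | box B) = (10/11)(1/10) = 1/11.
The prior-weighted likelihoods are 1/2 · 1/11 = 1/22, 1/2 · 1/11 = 1/22; these sum to 1/11.
Dividing through by the total gives posterior P(box A | data) = 1/2, P(box B | data) = 1/2.
Averaging over the posterior, P(white next | data) = (0)(1/2) + (1)(1/2) = 1/2.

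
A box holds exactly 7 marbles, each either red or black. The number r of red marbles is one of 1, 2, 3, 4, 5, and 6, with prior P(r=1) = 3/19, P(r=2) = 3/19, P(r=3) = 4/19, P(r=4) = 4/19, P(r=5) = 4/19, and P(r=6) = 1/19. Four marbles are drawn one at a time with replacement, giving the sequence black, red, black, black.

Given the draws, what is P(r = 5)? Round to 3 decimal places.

The likelihood of the observed sequence under each hypothesis: P(data | r = 1) = (6/7)(1/7)(6/7)(6/7) = 0.089963; P(data | r = 2) = (5/7)(2/7)(5/7)(5/7) = 0.10412; P(data | r = 3) = (4/7)(3/7)(4/7)(4/7) = 0.079967; P(data | r = 4) = (3/7)(4/7)(3/7)(3/7) = 0.044981; P(data | r = 5) = (2/7)(5/7)(2/7)(2/7) = 0.01666; P(data | r = 6) = (1/7)(6/7)(1/7)(1/7) = 0.002499.
The prior-weighted likelihoods are 3/19 · 0.089963 = 0.014205, 3/19 · 0.10412 = 0.016441, 4/19 · 0.079967 = 0.016835, 4/19 · 0.044981 = 0.0094697, 4/19 · 0.01666 = 0.0035073, 1/19 · 0.002499 = 0.00013152; summing to 0.060589.
By Bayes' rule, P(r = 5 | data) = (0.0035073) / (0.060589) = 0.057887.

0.058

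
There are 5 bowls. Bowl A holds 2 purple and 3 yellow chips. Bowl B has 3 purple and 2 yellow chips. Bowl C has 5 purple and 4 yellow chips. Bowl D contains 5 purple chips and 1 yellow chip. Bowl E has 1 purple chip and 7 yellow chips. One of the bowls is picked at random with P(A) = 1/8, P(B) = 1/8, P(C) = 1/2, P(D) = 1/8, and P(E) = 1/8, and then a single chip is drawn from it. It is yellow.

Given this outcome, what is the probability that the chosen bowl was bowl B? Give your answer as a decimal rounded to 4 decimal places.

The likelihood of this draw under each hypothesis: P(data | bowl A) = (3/5) = 3/5; P(data | bowl B) = (2/5) = 2/5; P(data | bowl C) = (4/9) = 4/9; P(data | bowl D) = (1/6) = 1/6; P(data | bowl E) = (7/8) = 7/8.
Weighting by the prior gives 1/8 · 3/5 = 3/40, 1/8 · 2/5 = 1/20, 1/2 · 4/9 = 2/9, 1/8 · 1/6 = 1/48, 1/8 · 7/8 = 7/64; with total 275/576.
Therefore the posterior P(bowl B | data) = (1/20) / (275/576) = 144/1375.

0.1047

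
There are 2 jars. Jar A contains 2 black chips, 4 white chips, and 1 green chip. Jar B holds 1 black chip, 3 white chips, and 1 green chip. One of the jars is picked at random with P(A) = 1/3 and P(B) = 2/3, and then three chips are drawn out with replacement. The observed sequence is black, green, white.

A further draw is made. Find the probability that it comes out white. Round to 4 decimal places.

Under each hypothesis, the probability of the observed sequence is: P(data | jar A) = (2/7)(1/7)(4/7) = 0.023324; P(data | jar B) = (1/5)(1/5)(3/5) = 0.024.
Multiplying each by its prior: 1/3 · 0.023324 = 0.0077745, 2/3 · 0.024 = 0.016; these sum to 0.023775.
Normalising, the posterior is P(jar A | data) = 0.32701, P(jar B | data) = 0.67299.
The predictive probability is P(white next | data) = (4/7)(0.32701) + (3/5)(0.67299) = 0.59066.

0.5907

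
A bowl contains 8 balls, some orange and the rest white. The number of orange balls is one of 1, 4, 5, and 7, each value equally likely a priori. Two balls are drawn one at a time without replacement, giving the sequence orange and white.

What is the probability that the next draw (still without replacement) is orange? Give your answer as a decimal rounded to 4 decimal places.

0.5556

Compute the likelihood of the observed sequence for each case: P(data | r = 1) = (1/8)(7/7) = 1/8; P(data | r = 4) = (4/8)(4/7) = 2/7; P(data | r = 5) = (5/8)(3/7) = 15/56; P(data | r = 7) = (7/8)(1/7) = 1/8.
Multiplying each by its prior: 1/4 · 1/8 = 1/32, 1/4 · 2/7 = 1/14, 1/4 · 15/56 = 15/224, 1/4 · 1/8 = 1/32; summing to 45/224.
Dividing through by the total gives posterior P(r = 1 | data) = 7/45, P(r = 4 | data) = 16/45, P(r = 5 | data) = 1/3, P(r = 7 | data) = 7/45.
The predictive probability is P(orange next | data) = (0)(7/45) + (1/2)(16/45) + (2/3)(1/3) + (1)(7/45) = 5/9.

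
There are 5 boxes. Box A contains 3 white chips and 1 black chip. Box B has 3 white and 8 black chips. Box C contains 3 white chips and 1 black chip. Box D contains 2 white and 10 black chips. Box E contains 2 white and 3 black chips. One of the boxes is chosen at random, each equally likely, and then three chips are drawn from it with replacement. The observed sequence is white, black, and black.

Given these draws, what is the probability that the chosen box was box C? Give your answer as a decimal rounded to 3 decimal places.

For each hypothesis, P(data | H) works out to: P(data | box A) = (3/4)(1/4)(1/4) = 0.046875; P(data | box B) = (3/11)(8/11)(8/11) = 0.14425; P(data | box C) = (3/4)(1/4)(1/4) = 0.046875; P(data | box D) = (2/12)(10/12)(10/12) = 0.11574; P(data | box E) = (2/5)(3/5)(3/5) = 0.144.
Weighting by the prior gives 1/5 · 0.046875 = 0.009375, 1/5 · 0.14425 = 0.02885, 1/5 · 0.046875 = 0.009375, 1/5 · 0.11574 = 0.023148, 1/5 · 0.144 = 0.0288; summing to 0.099549.
Hence P(box C | data) = (0.009375) / (0.099549) = 0.094175.

0.094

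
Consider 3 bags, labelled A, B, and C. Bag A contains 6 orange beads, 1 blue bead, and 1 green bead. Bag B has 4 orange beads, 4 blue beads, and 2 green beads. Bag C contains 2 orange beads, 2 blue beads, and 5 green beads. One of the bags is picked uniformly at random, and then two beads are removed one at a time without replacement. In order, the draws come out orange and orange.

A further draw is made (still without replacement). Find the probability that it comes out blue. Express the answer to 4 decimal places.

Under each hypothesis, the probability of the observed sequence is: P(data | bag A) = (6/8)(5/7) = 0.53571; P(data | bag B) = (4/10)(3/9) = 0.13333; P(data | bag C) = (2/9)(1/8) = 0.027778.
Multiplying each by its prior: 1/3 · 0.53571 = 0.17857, 1/3 · 0.13333 = 0.044444, 1/3 · 0.027778 = 0.0092593; summing to 0.23228.
Dividing through by the total gives posterior P(bag A | data) = 0.76879, P(bag B | data) = 0.19134, P(bag C | data) = 0.039863.
So P(blue next | data) = Σ P(blue next | H) P(H | data) = (1/6)(0.76879) + (1/2)(0.19134) + (2/7)(0.039863) = 0.23519.

0.2352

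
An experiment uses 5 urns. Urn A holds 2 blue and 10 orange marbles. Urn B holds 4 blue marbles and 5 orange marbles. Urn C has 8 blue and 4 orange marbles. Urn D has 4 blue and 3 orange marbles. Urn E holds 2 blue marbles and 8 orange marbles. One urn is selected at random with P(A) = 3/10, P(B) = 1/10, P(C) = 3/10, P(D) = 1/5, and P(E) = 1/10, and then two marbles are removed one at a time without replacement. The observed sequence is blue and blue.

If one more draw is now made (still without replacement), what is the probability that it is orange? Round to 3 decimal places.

Compute the likelihood of the observed sequence for each case: P(data | urn A) = (2/12)(1/11) = 0.015152; P(data | urn B) = (4/9)(3/8) = 0.16667; P(data | urn C) = (8/12)(7/11) = 0.42424; P(data | urn D) = (4/7)(3/6) = 0.28571; P(data | urn E) = (2/10)(1/9) = 0.022222.
Multiplying each by its prior: 3/10 · 0.015152 = 0.0045455, 1/10 · 0.16667 = 0.016667, 3/10 · 0.42424 = 0.12727, 1/5 · 0.28571 = 0.057143, 1/10 · 0.022222 = 0.0022222; with total 0.20785.
Dividing through by the total gives posterior P(urn A | data) = 0.021869, P(urn B | data) = 0.080186, P(urn C | data) = 0.61233, P(urn D | data) = 0.27492, P(urn E | data) = 0.010691.
Averaging over the posterior, P(orange next | data) = (1)(0.021869) + (5/7)(0.080186) + (2/5)(0.61233) + (3/5)(0.27492) + (1)(0.010691) = 0.49972.

0.500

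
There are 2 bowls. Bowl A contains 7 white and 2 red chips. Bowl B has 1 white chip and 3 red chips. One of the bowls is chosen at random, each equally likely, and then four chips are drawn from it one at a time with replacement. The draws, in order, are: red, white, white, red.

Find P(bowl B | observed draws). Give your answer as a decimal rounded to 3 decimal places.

Compute the likelihood of the observed sequence for each case: P(data | bowl A) = (2/9)(7/9)(7/9)(2/9) = 0.029873; P(data | bowl B) = (3/4)(1/4)(1/4)(3/4) = 0.035156.
Weighting by the prior gives 1/2 · 0.029873 = 0.014937, 1/2 · 0.035156 = 0.017578; these sum to 0.032515.
Hence P(bowl B | data) = (0.017578) / (0.032515) = 0.54062.

0.541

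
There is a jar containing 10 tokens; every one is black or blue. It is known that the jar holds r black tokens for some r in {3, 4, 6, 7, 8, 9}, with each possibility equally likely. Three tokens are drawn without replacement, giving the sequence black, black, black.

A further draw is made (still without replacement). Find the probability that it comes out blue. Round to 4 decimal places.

0.2943

Compute the likelihood of the observed sequence for each case: P(data | r = 3) = (3/10)(2/9)(1/8) = 1/120; P(data | r = 4) = (4/10)(3/9)(2/8) = 1/30; P(data | r = 6) = (6/10)(5/9)(4/8) = 1/6; P(data | r = 7) = (7/10)(6/9)(5/8) = 7/24; P(data | r = 8) = (8/10)(7/9)(6/8) = 7/15; P(data | r = 9) = (9/10)(8/9)(7/8) = 7/10.
Weighting by the prior gives 1/6 · 1/120 = 1/720, 1/6 · 1/30 = 1/180, 1/6 · 1/6 = 1/36, 1/6 · 7/24 = 7/144, 1/6 · 7/15 = 7/90, 1/6 · 7/10 = 7/60; summing to 5/18.
Dividing through by the total gives posterior P(r = 3 | data) = 1/200, P(r = 4 | data) = 1/50, P(r = 6 | data) = 1/10, P(r = 7 | data) = 7/40, P(r = 8 | data) = 7/25, P(r = 9 | data) = 21/50.
So P(blue next | data) = Σ P(blue next | H) P(H | data) = (1)(1/200) + (6/7)(1/50) + (4/7)(1/10) + (3/7)(7/40) + (2/7)(7/25) + (1/7)(21/50) = 103/350.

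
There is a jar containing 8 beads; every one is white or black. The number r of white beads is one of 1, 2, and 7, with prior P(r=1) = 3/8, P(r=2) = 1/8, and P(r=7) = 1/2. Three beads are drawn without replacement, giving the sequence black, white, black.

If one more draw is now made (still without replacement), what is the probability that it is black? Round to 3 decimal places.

For each hypothesis, P(data | H) works out to: P(data | r = 1) = (7/8)(1/7)(6/6) = 1/8; P(data | r = 2) = (6/8)(2/7)(5/6) = 5/28; P(data | r = 7) = (1/8)(7/7)(0/6) = 0.
Weighting by the prior gives 3/8 · 1/8 = 3/64, 1/8 · 5/28 = 5/224, 1/2 · 0 = 0; these sum to 31/448.
Normalising, the posterior is P(r = 1 | data) = 21/31, P(r = 2 | data) = 10/31, P(r = 7 | data) = 0.
Averaging over the posterior, P(black next | data) = (1)(21/31) + (4/5)(10/31) = 29/31.

0.935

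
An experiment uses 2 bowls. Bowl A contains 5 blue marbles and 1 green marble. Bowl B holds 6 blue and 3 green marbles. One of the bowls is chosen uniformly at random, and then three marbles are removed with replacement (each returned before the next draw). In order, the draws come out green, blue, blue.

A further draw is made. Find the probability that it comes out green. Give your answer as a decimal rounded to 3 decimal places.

Under each hypothesis, the probability of the observed sequence is: P(data | bowl A) = (1/6)(5/6)(5/6) = 25/216; P(data | bowl B) = (3/9)(6/9)(6/9) = 4/27.
The prior-weighted likelihoods are 1/2 · 25/216 = 25/432, 1/2 · 4/27 = 2/27; with total 19/144.
Normalising, the posterior is P(bowl A | data) = 25/57, P(bowl B | data) = 32/57.
So P(green next | data) = Σ P(green next | H) P(H | data) = (1/6)(25/57) + (1/3)(32/57) = 89/342.

0.260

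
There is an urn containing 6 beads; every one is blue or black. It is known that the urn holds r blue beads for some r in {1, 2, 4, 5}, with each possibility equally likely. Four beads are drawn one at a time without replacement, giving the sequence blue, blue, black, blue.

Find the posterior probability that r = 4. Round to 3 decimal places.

Under each hypothesis, the probability of the observed sequence is: P(data | r = 1) = (1/6)(0/5) = 0; P(data | r = 2) = (2/6)(1/5)(4/4)(0/3) = 0; P(data | r = 4) = (4/6)(3/5)(2/4)(2/3) = 2/15; P(data | r = 5) = (5/6)(4/5)(1/4)(3/3) = 1/6.
Weighting by the prior gives 1/4 · 0 = 0, 1/4 · 0 = 0, 1/4 · 2/15 = 1/30, 1/4 · 1/6 = 1/24; these sum to 3/40.
By Bayes' rule, P(r = 4 | data) = (1/30) / (3/40) = 4/9.

0.444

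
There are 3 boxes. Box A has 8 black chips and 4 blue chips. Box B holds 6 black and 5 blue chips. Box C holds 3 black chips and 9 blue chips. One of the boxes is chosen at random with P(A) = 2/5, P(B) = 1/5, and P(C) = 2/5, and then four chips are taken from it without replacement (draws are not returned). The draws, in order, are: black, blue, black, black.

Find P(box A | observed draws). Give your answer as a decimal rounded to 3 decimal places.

For each hypothesis, P(data | H) works out to: P(data | box A) = (8/12)(4/11)(7/10)(6/9) = 0.11313; P(data | box B) = (6/11)(5/10)(5/9)(4/8) = 0.075758; P(data | box C) = (3/12)(9/11)(2/10)(1/9) = 0.0045455.
Weighting by the prior gives 2/5 · 0.11313 = 0.045253, 1/5 · 0.075758 = 0.015152, 2/5 · 0.0045455 = 0.0018182; with total 0.062222.
By Bayes' rule, P(box A | data) = (0.045253) / (0.062222) = 0.72727.

0.727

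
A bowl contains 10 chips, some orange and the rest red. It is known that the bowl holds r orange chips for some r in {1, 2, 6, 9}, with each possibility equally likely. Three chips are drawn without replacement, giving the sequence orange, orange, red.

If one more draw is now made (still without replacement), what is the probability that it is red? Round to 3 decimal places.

0.324

For each hypothesis, P(data | H) works out to: P(data | r = 1) = (1/10)(0/9) = 0; P(data | r = 2) = (2/10)(1/9)(8/8) = 1/45; P(data | r = 6) = (6/10)(5/9)(4/8) = 1/6; P(data | r = 9) = (9/10)(8/9)(1/8) = 1/10.
The prior-weighted likelihoods are 1/4 · 0 = 0, 1/4 · 1/45 = 1/180, 1/4 · 1/6 = 1/24, 1/4 · 1/10 = 1/40; these sum to 13/180.
Dividing through by the total gives posterior P(r = 1 | data) = 0, P(r = 2 | data) = 1/13, P(r = 6 | data) = 15/26, P(r = 9 | data) = 9/26.
The predictive probability is P(red next | data) = (1)(1/13) + (3/7)(15/26) + (0)(9/26) = 59/182.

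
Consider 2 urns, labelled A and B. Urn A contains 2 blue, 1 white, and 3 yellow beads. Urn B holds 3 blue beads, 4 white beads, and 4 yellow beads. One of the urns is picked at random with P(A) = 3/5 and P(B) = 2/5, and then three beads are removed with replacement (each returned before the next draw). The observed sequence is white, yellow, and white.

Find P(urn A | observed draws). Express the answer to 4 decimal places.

0.3023

Under each hypothesis, the probability of the observed sequence is: P(data | urn A) = (1/6)(3/6)(1/6) = 0.013889; P(data | urn B) = (4/11)(4/11)(4/11) = 0.048084.
Multiplying each by its prior: 3/5 · 0.013889 = 0.0083333, 2/5 · 0.048084 = 0.019234; these sum to 0.027567.
Therefore the posterior P(urn A | data) = (0.0083333) / (0.027567) = 0.30229.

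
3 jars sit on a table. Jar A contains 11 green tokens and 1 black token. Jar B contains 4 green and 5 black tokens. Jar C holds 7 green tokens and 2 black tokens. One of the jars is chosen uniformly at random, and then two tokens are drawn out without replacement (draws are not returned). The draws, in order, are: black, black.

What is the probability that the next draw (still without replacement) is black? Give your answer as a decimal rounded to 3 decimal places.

0.390

The likelihood of the observed sequence under each hypothesis: P(data | jar A) = (1/12)(0/11) = 0; P(data | jar B) = (5/9)(4/8) = 5/18; P(data | jar C) = (2/9)(1/8) = 1/36.
Multiplying each by its prior: 1/3 · 0 = 0, 1/3 · 5/18 = 5/54, 1/3 · 1/36 = 1/108; with total 11/108.
Dividing through by the total gives posterior P(jar A | data) = 0, P(jar B | data) = 10/11, P(jar C | data) = 1/11.
The predictive probability is P(black next | data) = (3/7)(10/11) + (0)(1/11) = 30/77.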